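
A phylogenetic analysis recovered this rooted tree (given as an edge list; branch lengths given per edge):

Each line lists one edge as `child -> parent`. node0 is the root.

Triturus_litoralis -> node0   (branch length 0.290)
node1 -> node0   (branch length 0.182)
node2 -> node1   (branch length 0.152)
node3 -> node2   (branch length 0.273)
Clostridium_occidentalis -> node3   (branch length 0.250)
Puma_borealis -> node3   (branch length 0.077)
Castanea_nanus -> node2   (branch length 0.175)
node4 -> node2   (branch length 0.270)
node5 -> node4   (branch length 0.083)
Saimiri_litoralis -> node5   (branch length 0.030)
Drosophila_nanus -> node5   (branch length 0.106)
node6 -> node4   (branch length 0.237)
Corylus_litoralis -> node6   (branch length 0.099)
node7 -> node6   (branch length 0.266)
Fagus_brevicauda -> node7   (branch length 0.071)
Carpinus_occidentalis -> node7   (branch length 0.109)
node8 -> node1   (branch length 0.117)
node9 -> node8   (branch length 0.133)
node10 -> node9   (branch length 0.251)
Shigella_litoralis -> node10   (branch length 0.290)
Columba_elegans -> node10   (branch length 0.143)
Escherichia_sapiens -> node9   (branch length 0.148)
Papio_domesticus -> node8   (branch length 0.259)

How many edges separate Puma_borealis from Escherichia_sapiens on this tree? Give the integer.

The MRCA of Puma_borealis and Escherichia_sapiens is the node subtending (((Clostridium_occidentalis,Puma_borealis),Castanea_nanus,((Saimiri_litoralis,Drosophila_nanus),(Corylus_litoralis,(Fagus_brevicauda,Carpinus_occidentalis)))),(((Shigella_litoralis,Columba_elegans),Escherichia_sapiens),Papio_domesticus)).
From Puma_borealis up to that node: 3 branches. From Escherichia_sapiens up to the same node: 3 branches. Total: 3 + 3 = 6.

6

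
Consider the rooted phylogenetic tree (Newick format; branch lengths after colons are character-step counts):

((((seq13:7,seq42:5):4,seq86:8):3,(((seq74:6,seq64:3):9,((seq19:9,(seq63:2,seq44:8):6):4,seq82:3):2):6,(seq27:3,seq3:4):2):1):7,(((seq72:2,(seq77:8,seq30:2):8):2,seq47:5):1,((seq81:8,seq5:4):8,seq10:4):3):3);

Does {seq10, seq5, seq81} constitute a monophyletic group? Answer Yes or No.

The most recent common ancestor of these taxa subtends ((seq81,seq5),seq10).
That clade has exactly 3 tips — every listed taxon and nothing else — so the group is monophyletic.

Yes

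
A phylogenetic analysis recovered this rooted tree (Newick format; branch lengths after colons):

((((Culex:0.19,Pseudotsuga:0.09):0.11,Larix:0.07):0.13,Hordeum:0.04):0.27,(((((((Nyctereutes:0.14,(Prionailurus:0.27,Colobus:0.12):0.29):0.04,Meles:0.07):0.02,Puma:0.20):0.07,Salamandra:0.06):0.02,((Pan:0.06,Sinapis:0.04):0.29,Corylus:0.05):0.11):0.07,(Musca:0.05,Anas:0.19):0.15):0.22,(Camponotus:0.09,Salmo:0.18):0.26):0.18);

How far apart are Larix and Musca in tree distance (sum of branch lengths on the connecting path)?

The path runs Larix → … → MRCA → … → Musca; the MRCA is the root of the tree.
Branch lengths along that path: 0.07 + 0.13 + 0.27 + 0.18 + 0.22 + 0.15 + 0.05 = 1.07.

1.07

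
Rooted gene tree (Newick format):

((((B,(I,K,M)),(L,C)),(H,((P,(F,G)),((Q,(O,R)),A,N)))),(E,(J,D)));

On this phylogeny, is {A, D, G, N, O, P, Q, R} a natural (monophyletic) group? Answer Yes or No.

No

The MRCA of the listed taxa is the root, so the smallest clade containing them is the whole tree.
That clade also contains B, C, E, F, H, I, J, K, L, M, which are not in the proposed group, so the group is not monophyletic.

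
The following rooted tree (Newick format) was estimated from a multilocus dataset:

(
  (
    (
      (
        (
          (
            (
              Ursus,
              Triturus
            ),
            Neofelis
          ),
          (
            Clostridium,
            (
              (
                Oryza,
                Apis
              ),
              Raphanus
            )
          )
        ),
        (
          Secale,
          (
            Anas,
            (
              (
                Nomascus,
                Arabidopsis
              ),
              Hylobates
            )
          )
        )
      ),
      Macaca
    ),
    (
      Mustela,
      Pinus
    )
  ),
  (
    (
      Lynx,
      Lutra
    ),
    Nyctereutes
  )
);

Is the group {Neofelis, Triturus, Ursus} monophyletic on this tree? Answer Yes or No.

The most recent common ancestor of these taxa subtends ((Ursus,Triturus),Neofelis).
That clade has exactly 3 tips — every listed taxon and nothing else — so the group is monophyletic.

Yes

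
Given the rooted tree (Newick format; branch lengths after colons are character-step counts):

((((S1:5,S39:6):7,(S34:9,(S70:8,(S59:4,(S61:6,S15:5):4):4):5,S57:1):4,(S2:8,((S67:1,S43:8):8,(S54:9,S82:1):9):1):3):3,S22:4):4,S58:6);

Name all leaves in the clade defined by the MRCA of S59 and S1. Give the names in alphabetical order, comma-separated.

S1, S15, S2, S34, S39, S43, S54, S57, S59, S61, S67, S70, S82

Tracing S59: it sits inside (S59,(S61,S15)).
Tracing S1: it sits inside (S1,S39).
The smallest clade enclosing both is ((S1,S39),(S34,(S70,(S59,(S61,S15))),S57),(S2,((S67,S43),(S54,S82)))); the answer is its 13 terminal taxa in alphabetical order.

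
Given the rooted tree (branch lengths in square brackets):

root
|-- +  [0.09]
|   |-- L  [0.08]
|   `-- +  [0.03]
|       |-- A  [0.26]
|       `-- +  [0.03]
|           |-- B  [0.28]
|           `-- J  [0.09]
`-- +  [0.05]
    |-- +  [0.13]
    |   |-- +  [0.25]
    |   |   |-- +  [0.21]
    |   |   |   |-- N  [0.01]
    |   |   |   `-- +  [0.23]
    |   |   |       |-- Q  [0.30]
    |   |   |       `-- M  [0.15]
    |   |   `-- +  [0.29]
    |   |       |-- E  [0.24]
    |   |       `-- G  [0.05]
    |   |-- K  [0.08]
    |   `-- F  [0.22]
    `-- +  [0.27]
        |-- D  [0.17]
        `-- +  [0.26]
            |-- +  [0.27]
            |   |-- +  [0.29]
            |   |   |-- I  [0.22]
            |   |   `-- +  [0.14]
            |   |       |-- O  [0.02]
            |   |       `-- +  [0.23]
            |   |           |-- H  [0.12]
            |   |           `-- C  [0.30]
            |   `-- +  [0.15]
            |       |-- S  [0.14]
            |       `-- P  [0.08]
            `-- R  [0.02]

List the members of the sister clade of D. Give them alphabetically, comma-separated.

C, H, I, O, P, R, S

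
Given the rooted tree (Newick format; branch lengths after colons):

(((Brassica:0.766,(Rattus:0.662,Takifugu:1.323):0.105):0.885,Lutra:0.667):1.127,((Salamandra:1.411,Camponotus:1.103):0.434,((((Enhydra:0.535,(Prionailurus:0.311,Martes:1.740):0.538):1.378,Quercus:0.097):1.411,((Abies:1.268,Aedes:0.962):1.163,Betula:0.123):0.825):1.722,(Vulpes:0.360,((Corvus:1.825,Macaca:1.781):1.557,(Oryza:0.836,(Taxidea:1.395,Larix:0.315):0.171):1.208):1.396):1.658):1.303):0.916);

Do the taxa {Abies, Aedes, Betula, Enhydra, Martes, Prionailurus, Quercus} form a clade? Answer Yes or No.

The most recent common ancestor of these taxa subtends (((Enhydra,(Prionailurus,Martes)),Quercus),((Abies,Aedes),Betula)).
That clade has exactly 7 tips — every listed taxon and nothing else — so the group is monophyletic.

Yes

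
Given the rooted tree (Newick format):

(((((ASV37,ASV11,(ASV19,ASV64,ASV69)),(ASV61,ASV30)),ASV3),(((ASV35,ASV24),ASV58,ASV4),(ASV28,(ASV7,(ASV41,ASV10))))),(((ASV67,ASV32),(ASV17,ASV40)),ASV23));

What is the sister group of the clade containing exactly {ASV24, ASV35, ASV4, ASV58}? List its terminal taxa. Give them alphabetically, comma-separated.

The clade containing exactly {ASV24, ASV35, ASV4, ASV58} attaches to the tree at the node subtending (((ASV35,ASV24),ASV58,ASV4),(ASV28,(ASV7,(ASV41,ASV10)))).
The other lineage descending from that same node — the sister group — is (ASV28,(ASV7,(ASV41,ASV10))); its 4 tips in alphabetical order are the answer.

ASV10, ASV28, ASV41, ASV7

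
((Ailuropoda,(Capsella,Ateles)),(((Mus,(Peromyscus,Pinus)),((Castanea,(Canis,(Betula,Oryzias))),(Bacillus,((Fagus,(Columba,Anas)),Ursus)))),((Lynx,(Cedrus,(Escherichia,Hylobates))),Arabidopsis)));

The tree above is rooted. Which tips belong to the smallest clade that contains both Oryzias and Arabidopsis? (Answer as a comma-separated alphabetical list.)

Anas, Arabidopsis, Bacillus, Betula, Canis, Castanea, Cedrus, Columba, Escherichia, Fagus, Hylobates, Lynx, Mus, Oryzias, Peromyscus, Pinus, Ursus

Tracing Oryzias: it sits inside (Betula,Oryzias).
Tracing Arabidopsis: it sits inside ((Lynx,(Cedrus,(Escherichia,Hylobates))),Arabidopsis).
The smallest clade enclosing both is (((Mus,(Peromyscus,Pinus)),((Castanea,(Canis,(Betula,Oryzias))),(Bacillus,((Fagus,(Columba,Anas)),Ursus)))),((Lynx,(Cedrus,(Escherichia,Hylobates))),Arabidopsis)); the answer is its 17 terminal taxa in alphabetical order.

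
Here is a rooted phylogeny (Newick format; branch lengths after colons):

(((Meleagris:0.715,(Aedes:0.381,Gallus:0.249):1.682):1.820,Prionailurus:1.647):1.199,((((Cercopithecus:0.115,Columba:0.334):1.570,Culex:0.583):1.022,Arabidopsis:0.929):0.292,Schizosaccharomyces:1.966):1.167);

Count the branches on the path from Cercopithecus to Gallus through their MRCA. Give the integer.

9

The MRCA of Cercopithecus and Gallus is the root of the tree.
From Cercopithecus up to that node: 5 branches. From Gallus up to the same node: 4 branches. Total: 5 + 4 = 9.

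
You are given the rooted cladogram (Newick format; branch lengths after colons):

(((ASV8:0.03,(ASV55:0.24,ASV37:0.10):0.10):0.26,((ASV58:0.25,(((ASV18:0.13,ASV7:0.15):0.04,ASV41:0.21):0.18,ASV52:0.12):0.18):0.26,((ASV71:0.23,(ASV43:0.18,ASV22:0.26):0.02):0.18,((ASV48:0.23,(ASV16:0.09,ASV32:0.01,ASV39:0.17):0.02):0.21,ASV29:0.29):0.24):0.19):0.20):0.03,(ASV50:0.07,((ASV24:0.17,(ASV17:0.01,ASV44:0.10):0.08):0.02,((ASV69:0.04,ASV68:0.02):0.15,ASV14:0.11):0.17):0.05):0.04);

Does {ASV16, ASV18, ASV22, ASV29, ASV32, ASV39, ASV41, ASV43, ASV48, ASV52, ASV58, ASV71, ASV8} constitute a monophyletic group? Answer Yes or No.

No

The MRCA of the listed taxa subtends ((ASV8,(ASV55,ASV37)),((ASV58,(((ASV18,ASV7),ASV41),ASV52)),((ASV71,(ASV43,ASV22)),((ASV48,(ASV16,ASV32,ASV39)),ASV29)))).
That clade also contains ASV37, ASV55, ASV7, which are not in the proposed group, so the group is not monophyletic.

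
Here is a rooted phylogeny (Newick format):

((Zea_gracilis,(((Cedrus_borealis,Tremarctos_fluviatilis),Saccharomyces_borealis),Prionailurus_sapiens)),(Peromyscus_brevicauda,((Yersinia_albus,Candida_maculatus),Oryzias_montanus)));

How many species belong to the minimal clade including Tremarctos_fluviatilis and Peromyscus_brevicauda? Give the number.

The MRCA of Tremarctos_fluviatilis and Peromyscus_brevicauda is the root, so the clade is the entire tree.
That clade contains 9 terminal taxa: Candida_maculatus, Cedrus_borealis, Oryzias_montanus, Peromyscus_brevicauda, Prionailurus_sapiens, Saccharomyces_borealis, Tremarctos_fluviatilis, Yersinia_albus, Zea_gracilis.

9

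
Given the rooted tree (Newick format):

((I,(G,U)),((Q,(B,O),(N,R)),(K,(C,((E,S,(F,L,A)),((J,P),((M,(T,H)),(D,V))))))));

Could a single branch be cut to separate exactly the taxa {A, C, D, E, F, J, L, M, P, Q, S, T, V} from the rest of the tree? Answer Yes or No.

No

The MRCA of the listed taxa subtends ((Q,(B,O),(N,R)),(K,(C,((E,S,(F,L,A)),((J,P),((M,(T,H)),(D,V))))))).
That clade also contains B, H, K, N, O, R, which are not in the proposed group, so the group is not monophyletic.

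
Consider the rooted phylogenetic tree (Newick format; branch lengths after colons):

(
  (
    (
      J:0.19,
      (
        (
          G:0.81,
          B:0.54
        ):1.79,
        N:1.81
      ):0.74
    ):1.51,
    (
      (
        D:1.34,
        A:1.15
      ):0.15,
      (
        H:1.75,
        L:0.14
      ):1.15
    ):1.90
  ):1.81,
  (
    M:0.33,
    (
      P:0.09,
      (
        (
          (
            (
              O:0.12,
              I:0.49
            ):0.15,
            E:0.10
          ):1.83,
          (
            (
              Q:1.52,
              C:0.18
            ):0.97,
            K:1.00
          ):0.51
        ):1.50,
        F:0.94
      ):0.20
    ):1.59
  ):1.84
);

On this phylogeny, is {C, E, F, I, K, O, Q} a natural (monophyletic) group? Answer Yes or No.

The most recent common ancestor of these taxa subtends ((((O,I),E),((Q,C),K)),F).
That clade has exactly 7 tips — every listed taxon and nothing else — so the group is monophyletic.

Yes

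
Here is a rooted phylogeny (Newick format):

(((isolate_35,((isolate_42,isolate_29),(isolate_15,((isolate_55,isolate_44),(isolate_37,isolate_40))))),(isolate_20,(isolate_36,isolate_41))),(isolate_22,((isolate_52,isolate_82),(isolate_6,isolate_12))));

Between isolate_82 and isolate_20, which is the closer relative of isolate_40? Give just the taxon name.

The MRCA of isolate_40 and isolate_20 subtends ((isolate_35,((isolate_42,isolate_29),(isolate_15,((isolate_55,isolate_44),(isolate_37,isolate_40))))),(isolate_20,(isolate_36,isolate_41))) (11 taxa).
The MRCA of isolate_40 and isolate_82 is the root, subtending the entire tree (16 taxa).
The first is nested inside the second, so isolate_40 shares a more recent common ancestor with isolate_20.

isolate_20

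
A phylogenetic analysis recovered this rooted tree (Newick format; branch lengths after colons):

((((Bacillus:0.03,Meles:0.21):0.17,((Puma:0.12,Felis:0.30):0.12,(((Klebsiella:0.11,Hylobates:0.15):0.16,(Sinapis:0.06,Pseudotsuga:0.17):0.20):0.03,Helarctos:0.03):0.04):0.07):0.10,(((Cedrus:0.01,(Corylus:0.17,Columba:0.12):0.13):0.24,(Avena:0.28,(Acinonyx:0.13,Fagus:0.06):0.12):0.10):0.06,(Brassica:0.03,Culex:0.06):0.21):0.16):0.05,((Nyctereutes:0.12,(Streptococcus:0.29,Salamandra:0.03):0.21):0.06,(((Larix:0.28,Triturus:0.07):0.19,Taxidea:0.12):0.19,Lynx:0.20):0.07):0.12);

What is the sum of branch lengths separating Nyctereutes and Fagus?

0.85

The path runs Nyctereutes → … → MRCA → … → Fagus; the MRCA is the root of the tree.
Branch lengths along that path: 0.12 + 0.06 + 0.12 + 0.05 + 0.16 + 0.06 + 0.10 + 0.12 + 0.06 = 0.85.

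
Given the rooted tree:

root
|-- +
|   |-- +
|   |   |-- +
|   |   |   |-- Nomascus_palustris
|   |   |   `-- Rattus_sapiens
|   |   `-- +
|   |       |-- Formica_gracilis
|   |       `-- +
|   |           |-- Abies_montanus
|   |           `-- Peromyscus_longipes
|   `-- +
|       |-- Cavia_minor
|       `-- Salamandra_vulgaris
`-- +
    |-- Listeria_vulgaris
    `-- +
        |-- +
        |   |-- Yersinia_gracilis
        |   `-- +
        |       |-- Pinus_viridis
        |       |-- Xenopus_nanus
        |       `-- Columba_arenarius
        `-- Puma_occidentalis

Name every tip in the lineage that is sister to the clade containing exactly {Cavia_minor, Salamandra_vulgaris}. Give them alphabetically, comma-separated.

Abies_montanus, Formica_gracilis, Nomascus_palustris, Peromyscus_longipes, Rattus_sapiens

The clade containing exactly {Cavia_minor, Salamandra_vulgaris} attaches to the tree at the node subtending (((Nomascus_palustris,Rattus_sapiens),(Formica_gracilis,(Abies_montanus,Peromyscus_longipes))),(Cavia_minor,Salamandra_vulgaris)).
The other lineage descending from that same node — the sister group — is ((Nomascus_palustris,Rattus_sapiens),(Formica_gracilis,(Abies_montanus,Peromyscus_longipes))); its 5 tips in alphabetical order are the answer.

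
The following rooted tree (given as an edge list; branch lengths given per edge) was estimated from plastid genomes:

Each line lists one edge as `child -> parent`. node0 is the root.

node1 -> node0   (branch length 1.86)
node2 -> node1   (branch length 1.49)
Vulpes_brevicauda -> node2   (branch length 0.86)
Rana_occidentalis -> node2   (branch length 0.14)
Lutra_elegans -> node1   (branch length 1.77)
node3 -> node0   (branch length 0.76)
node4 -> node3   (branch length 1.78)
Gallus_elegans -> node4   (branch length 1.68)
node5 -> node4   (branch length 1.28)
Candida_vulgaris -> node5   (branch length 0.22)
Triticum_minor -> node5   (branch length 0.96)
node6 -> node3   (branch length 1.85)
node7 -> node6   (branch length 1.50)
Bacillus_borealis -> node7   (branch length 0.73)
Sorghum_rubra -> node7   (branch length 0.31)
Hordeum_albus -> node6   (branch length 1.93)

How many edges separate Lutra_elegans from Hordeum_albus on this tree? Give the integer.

5

The MRCA of Lutra_elegans and Hordeum_albus is the root of the tree.
From Lutra_elegans up to that node: 2 branches. From Hordeum_albus up to the same node: 3 branches. Total: 2 + 3 = 5.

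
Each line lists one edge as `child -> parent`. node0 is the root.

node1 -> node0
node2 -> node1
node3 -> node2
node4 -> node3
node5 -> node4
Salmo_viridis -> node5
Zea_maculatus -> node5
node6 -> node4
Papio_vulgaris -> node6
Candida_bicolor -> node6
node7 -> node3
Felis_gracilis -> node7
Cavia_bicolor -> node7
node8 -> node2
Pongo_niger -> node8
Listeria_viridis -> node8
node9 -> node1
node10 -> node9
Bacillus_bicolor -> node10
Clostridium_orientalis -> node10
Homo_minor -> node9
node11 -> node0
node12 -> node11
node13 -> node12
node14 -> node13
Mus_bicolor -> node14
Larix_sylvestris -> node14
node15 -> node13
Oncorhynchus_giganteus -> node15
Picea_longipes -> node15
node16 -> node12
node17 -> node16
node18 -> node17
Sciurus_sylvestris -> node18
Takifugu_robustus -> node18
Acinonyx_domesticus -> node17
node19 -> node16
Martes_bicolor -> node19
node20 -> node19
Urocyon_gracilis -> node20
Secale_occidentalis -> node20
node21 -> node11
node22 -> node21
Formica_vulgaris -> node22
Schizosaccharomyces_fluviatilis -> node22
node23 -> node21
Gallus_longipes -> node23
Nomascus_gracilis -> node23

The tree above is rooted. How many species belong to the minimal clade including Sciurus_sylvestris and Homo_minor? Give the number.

25

The MRCA of Sciurus_sylvestris and Homo_minor is the root, so the clade is the entire tree.
That clade contains 25 terminal taxa: Acinonyx_domesticus, Bacillus_bicolor, Candida_bicolor, Cavia_bicolor, Clostridium_orientalis, Felis_gracilis, Formica_vulgaris, Gallus_longipes, Homo_minor, Larix_sylvestris, Listeria_viridis, Martes_bicolor, Mus_bicolor, Nomascus_gracilis, Oncorhynchus_giganteus, Papio_vulgaris, Picea_longipes, Pongo_niger, Salmo_viridis, Schizosaccharomyces_fluviatilis, Sciurus_sylvestris, Secale_occidentalis, Takifugu_robustus, Urocyon_gracilis, Zea_maculatus.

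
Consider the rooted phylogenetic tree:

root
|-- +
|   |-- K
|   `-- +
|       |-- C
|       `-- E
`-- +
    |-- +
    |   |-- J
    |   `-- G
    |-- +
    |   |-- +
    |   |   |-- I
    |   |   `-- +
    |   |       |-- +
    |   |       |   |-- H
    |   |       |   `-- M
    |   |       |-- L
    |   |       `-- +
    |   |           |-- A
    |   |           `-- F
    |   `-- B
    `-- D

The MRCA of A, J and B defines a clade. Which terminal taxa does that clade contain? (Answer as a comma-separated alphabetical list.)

A, B, D, F, G, H, I, J, L, M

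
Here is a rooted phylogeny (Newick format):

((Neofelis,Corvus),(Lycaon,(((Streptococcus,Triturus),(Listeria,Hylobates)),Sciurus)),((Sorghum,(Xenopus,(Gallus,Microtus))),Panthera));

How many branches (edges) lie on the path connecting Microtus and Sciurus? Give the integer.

The MRCA of Microtus and Sciurus is the root of the tree.
From Microtus up to that node: 5 branches. From Sciurus up to the same node: 3 branches. Total: 5 + 3 = 8.

8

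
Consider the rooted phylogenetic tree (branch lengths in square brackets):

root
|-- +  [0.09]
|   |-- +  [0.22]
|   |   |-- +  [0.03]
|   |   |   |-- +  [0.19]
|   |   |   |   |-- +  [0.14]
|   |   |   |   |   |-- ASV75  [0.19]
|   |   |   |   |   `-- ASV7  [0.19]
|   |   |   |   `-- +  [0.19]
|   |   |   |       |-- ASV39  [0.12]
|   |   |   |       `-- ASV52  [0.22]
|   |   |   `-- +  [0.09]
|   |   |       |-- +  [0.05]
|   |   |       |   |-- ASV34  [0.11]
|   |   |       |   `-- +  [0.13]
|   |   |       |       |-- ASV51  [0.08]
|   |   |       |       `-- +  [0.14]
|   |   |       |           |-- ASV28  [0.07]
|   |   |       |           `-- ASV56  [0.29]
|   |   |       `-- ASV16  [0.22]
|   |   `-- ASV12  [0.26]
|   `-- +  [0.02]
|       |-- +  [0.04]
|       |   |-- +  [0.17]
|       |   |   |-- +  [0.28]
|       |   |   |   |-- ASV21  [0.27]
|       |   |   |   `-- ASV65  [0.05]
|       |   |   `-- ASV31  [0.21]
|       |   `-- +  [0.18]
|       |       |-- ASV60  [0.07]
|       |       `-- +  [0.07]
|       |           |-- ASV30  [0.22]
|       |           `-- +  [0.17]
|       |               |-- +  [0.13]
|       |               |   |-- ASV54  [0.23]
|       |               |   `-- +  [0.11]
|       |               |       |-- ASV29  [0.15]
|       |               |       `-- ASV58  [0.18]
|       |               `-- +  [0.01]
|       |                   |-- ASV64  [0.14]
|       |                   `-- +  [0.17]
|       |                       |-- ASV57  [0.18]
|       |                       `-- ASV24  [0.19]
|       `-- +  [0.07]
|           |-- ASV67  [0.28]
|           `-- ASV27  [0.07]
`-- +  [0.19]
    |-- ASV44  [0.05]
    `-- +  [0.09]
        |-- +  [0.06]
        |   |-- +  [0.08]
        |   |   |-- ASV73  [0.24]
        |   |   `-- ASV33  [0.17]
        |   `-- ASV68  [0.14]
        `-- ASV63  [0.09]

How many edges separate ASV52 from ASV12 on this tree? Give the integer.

The MRCA of ASV52 and ASV12 is the node subtending ((((ASV75,ASV7),(ASV39,ASV52)),((ASV34,(ASV51,(ASV28,ASV56))),ASV16)),ASV12).
From ASV52 up to that node: 4 branches. From ASV12 up to the same node: 1 branch. Total: 4 + 1 = 5.

5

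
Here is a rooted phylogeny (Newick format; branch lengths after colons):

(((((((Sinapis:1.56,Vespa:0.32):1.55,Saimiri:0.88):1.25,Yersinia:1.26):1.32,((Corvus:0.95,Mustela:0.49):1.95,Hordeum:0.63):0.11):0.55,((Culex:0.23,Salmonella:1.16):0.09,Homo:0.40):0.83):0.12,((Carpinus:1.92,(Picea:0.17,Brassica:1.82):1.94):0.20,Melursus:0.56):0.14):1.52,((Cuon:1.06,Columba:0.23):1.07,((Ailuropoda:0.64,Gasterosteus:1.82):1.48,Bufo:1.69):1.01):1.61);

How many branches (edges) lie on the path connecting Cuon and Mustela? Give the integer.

9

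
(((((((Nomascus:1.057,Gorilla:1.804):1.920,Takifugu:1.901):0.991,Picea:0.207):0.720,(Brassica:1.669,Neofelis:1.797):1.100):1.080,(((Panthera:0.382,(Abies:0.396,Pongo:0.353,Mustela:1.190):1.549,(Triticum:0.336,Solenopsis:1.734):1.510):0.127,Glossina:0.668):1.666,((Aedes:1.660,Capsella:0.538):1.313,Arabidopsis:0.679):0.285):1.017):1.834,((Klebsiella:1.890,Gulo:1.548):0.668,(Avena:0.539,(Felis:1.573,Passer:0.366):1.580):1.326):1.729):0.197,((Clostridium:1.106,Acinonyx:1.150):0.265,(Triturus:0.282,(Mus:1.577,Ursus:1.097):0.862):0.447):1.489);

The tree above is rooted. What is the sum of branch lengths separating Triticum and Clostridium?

The path runs Triticum → … → MRCA → … → Clostridium; the MRCA is the root of the tree.
Branch lengths along that path: 0.336 + 1.510 + 0.127 + 1.666 + 1.017 + 1.834 + 0.197 + 1.489 + 0.265 + 1.106 = 9.547.

9.547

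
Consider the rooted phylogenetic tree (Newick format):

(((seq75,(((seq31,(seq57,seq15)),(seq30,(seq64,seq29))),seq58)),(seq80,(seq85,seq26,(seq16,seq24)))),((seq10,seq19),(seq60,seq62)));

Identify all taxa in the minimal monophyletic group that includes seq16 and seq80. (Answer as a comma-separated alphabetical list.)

seq16, seq24, seq26, seq80, seq85

Tracing seq16: it sits inside (seq16,seq24).
Tracing seq80: it sits inside (seq80,(seq85,seq26,(seq16,seq24))).
The smallest clade enclosing both is (seq80,(seq85,seq26,(seq16,seq24))); the answer is its 5 terminal taxa in alphabetical order.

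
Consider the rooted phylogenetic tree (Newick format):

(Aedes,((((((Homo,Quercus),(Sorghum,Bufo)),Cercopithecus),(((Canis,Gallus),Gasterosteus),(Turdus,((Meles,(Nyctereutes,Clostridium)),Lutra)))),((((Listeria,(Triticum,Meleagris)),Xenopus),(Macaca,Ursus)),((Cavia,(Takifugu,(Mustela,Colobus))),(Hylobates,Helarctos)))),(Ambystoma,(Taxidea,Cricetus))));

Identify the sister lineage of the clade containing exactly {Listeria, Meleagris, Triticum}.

The clade containing exactly {Listeria, Meleagris, Triticum} attaches to the tree at the node subtending ((Listeria,(Triticum,Meleagris)),Xenopus).
The other lineage descending from that same node — the sister group — is the single tip Xenopus.

Xenopus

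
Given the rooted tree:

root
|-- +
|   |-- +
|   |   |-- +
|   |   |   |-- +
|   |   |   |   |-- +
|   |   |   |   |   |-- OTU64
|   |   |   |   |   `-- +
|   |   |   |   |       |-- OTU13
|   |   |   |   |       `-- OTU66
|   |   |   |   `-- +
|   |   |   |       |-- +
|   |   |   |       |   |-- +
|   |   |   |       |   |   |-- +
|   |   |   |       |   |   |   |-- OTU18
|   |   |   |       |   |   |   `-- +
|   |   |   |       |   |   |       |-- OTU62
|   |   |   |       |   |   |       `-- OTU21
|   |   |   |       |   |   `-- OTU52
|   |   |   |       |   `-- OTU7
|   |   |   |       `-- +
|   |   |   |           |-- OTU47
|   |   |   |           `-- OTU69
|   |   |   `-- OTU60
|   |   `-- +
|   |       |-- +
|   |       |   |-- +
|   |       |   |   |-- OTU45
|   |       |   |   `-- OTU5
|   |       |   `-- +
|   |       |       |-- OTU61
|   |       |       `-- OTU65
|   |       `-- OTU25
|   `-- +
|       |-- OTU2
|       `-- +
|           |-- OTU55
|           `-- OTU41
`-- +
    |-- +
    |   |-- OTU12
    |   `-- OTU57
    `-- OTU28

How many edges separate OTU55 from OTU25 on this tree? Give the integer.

The MRCA of OTU55 and OTU25 is the node subtending (((((OTU64,(OTU13,OTU66)),((((OTU18,(OTU62,OTU21)),OTU52),OTU7),(OTU47,OTU69))),OTU60),(((OTU45,OTU5),(OTU61,OTU65)),OTU25)),(OTU2,(OTU55,OTU41))).
From OTU55 up to that node: 3 branches. From OTU25 up to the same node: 3 branches. Total: 3 + 3 = 6.

6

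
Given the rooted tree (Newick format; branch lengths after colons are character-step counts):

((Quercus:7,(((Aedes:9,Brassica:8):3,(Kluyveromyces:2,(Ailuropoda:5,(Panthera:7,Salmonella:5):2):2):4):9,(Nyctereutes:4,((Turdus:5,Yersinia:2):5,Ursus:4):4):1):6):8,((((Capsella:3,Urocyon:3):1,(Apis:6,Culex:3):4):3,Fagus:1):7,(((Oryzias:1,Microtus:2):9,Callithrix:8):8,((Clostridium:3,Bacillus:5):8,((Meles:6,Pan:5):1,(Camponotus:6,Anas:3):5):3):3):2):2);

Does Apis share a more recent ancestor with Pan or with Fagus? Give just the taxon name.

The MRCA of Apis and Fagus subtends (((Capsella,Urocyon),(Apis,Culex)),Fagus) (5 taxa).
The MRCA of Apis and Pan subtends ((((Capsella,Urocyon),(Apis,Culex)),Fagus),(((Oryzias,Microtus),Callithrix),((Clostridium,Bacillus),((Meles,Pan),(Camponotus,Anas))))) (14 taxa).
The first is nested inside the second, so Apis shares a more recent common ancestor with Fagus.

Fagus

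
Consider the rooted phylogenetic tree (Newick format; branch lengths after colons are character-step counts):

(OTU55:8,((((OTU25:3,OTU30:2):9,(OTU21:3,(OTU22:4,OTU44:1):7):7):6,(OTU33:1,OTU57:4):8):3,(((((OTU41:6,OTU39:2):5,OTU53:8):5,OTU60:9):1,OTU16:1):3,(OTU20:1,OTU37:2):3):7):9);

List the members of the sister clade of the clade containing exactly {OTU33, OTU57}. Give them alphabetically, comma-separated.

The clade containing exactly {OTU33, OTU57} attaches to the tree at the node subtending (((OTU25,OTU30),(OTU21,(OTU22,OTU44))),(OTU33,OTU57)).
The other lineage descending from that same node — the sister group — is ((OTU25,OTU30),(OTU21,(OTU22,OTU44))); its 5 tips in alphabetical order are the answer.

OTU21, OTU22, OTU25, OTU30, OTU44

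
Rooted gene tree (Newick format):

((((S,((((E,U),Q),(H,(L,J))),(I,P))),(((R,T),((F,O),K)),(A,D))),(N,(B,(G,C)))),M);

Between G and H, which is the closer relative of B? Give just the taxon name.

G

The MRCA of B and G subtends (B,(G,C)) (3 taxa).
The MRCA of B and H subtends (((S,((((E,U),Q),(H,(L,J))),(I,P))),(((R,T),((F,O),K)),(A,D))),(N,(B,(G,C)))) (20 taxa).
The first is nested inside the second, so B shares a more recent common ancestor with G.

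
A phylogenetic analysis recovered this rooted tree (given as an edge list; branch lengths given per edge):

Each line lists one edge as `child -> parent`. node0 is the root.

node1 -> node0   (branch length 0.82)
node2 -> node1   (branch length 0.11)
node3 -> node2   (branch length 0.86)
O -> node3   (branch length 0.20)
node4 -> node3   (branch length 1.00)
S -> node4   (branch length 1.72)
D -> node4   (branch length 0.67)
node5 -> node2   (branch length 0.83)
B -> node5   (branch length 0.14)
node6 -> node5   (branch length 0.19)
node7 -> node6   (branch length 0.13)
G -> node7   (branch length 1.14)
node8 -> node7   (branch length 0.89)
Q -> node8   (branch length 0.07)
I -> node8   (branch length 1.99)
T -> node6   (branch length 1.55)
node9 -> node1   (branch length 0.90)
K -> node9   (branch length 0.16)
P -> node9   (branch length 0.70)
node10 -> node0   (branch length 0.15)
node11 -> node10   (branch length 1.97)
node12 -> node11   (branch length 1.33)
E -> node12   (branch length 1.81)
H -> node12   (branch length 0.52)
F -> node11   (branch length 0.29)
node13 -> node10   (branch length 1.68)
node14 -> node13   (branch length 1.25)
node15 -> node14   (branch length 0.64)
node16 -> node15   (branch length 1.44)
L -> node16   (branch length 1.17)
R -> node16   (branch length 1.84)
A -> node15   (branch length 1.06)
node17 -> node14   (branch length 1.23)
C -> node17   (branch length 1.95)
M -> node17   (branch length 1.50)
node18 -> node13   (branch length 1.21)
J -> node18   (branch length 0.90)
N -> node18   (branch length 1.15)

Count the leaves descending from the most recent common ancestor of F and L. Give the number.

10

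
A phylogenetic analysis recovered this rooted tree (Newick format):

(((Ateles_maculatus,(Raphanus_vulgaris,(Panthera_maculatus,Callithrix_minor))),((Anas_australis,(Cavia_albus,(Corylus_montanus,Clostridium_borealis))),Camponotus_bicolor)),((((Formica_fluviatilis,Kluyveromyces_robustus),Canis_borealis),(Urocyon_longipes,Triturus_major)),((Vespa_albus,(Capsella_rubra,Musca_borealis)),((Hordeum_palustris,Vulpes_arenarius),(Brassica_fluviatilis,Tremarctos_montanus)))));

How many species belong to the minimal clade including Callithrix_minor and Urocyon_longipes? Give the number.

The MRCA of Callithrix_minor and Urocyon_longipes is the root, so the clade is the entire tree.
That clade contains 21 terminal taxa: Anas_australis, Ateles_maculatus, Brassica_fluviatilis, Callithrix_minor, Camponotus_bicolor, Canis_borealis, Capsella_rubra, Cavia_albus, Clostridium_borealis, Corylus_montanus, Formica_fluviatilis, Hordeum_palustris, Kluyveromyces_robustus, Musca_borealis, Panthera_maculatus, Raphanus_vulgaris, Tremarctos_montanus, Triturus_major, Urocyon_longipes, Vespa_albus, Vulpes_arenarius.

21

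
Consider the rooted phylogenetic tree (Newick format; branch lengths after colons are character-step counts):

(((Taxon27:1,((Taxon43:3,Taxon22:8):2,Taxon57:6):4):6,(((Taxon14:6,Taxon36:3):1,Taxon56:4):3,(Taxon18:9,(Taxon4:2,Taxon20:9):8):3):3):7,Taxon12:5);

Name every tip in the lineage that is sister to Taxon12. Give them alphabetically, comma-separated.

Taxon14, Taxon18, Taxon20, Taxon22, Taxon27, Taxon36, Taxon4, Taxon43, Taxon56, Taxon57

Taxon12 attaches directly to the root of the tree.
The other lineage descending from that same node — the sister group — is ((Taxon27,((Taxon43,Taxon22),Taxon57)),(((Taxon14,Taxon36),Taxon56),(Taxon18,(Taxon4,Taxon20)))); its 10 tips in alphabetical order are the answer.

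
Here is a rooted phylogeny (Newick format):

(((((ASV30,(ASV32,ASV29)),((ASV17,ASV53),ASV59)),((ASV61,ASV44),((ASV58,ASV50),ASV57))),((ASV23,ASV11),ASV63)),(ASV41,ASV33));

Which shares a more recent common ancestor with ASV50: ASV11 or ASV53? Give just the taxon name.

ASV53

The MRCA of ASV50 and ASV53 subtends (((ASV30,(ASV32,ASV29)),((ASV17,ASV53),ASV59)),((ASV61,ASV44),((ASV58,ASV50),ASV57))) (11 taxa).
The MRCA of ASV50 and ASV11 subtends ((((ASV30,(ASV32,ASV29)),((ASV17,ASV53),ASV59)),((ASV61,ASV44),((ASV58,ASV50),ASV57))),((ASV23,ASV11),ASV63)) (14 taxa).
The first is nested inside the second, so ASV50 shares a more recent common ancestor with ASV53.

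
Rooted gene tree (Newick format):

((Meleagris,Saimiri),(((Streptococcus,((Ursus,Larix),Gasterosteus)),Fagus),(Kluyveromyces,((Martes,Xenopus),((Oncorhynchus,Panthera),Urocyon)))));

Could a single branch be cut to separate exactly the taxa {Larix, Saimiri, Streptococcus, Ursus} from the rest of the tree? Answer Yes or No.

The MRCA of the listed taxa is the root, so the smallest clade containing them is the whole tree.
That clade also contains Fagus, Gasterosteus, Kluyveromyces, Martes, Meleagris, Oncorhynchus, Panthera, Urocyon, Xenopus, which are not in the proposed group, so the group is not monophyletic.

No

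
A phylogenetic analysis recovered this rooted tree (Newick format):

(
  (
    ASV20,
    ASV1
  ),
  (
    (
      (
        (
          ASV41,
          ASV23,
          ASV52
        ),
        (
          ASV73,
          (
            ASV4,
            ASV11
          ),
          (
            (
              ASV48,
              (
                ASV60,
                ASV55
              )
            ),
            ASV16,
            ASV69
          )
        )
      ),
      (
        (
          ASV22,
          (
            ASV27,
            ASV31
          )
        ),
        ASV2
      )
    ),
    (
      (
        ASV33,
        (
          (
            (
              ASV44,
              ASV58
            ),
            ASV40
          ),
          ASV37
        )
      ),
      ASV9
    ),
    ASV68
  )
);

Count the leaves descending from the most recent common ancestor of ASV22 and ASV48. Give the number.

The MRCA of ASV22 and ASV48 is the node subtending (((ASV41,ASV23,ASV52),(ASV73,(ASV4,ASV11),((ASV48,(ASV60,ASV55)),ASV16,ASV69))),((ASV22,(ASV27,ASV31)),ASV2)).
That clade contains 15 terminal taxa: ASV11, ASV16, ASV2, ASV22, ASV23, ASV27, ASV31, ASV4, ASV41, ASV48, ASV52, ASV55, ASV60, ASV69, ASV73.

15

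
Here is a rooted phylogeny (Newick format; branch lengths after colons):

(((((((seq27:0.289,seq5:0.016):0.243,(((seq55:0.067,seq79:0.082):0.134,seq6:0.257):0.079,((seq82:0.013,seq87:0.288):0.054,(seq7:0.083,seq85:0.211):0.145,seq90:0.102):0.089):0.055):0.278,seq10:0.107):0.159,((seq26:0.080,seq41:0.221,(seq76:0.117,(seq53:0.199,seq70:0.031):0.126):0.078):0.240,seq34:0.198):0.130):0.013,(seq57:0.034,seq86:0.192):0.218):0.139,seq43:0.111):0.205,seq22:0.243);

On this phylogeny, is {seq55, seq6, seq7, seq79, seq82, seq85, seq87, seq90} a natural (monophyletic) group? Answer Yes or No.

The most recent common ancestor of these taxa subtends (((seq55,seq79),seq6),((seq82,seq87),(seq7,seq85),seq90)).
That clade has exactly 8 tips — every listed taxon and nothing else — so the group is monophyletic.

Yes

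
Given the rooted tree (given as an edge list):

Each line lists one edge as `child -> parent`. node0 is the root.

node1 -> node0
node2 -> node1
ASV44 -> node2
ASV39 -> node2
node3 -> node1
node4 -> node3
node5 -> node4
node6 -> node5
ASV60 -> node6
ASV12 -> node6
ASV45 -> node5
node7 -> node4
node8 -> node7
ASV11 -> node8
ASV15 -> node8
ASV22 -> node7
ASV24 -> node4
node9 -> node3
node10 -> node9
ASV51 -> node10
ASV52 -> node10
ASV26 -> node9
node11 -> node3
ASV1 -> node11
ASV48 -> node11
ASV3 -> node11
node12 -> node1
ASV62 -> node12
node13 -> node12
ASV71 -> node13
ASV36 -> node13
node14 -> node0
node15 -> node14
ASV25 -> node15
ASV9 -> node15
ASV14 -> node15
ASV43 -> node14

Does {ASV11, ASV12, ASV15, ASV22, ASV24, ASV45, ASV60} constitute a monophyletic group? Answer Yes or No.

The most recent common ancestor of these taxa subtends (((ASV60,ASV12),ASV45),((ASV11,ASV15),ASV22),ASV24).
That clade has exactly 7 tips — every listed taxon and nothing else — so the group is monophyletic.

Yes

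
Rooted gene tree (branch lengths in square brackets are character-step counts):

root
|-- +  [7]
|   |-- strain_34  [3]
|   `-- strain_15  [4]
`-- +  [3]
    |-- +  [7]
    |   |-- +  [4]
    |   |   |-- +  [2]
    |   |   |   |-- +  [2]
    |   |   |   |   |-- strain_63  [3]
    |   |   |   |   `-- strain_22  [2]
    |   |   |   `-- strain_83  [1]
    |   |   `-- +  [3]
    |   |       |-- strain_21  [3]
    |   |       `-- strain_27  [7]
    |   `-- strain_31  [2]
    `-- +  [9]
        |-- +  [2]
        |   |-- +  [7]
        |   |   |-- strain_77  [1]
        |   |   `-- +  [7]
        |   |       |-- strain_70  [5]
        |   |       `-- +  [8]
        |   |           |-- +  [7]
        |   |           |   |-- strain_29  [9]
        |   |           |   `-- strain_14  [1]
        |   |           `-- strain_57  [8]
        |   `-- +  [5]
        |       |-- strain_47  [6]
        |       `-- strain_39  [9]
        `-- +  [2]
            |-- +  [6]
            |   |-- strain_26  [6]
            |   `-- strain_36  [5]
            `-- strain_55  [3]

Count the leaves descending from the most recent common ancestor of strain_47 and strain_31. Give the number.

The MRCA of strain_47 and strain_31 is the node subtending (((((strain_63,strain_22),strain_83),(strain_21,strain_27)),strain_31),(((strain_77,(strain_70,((strain_29,strain_14),strain_57))),(strain_47,strain_39)),((strain_26,strain_36),strain_55))).
That clade contains 16 terminal taxa: strain_14, strain_21, strain_22, strain_26, strain_27, strain_29, strain_31, strain_36, strain_39, strain_47, strain_55, strain_57, strain_63, strain_70, strain_77, strain_83.

16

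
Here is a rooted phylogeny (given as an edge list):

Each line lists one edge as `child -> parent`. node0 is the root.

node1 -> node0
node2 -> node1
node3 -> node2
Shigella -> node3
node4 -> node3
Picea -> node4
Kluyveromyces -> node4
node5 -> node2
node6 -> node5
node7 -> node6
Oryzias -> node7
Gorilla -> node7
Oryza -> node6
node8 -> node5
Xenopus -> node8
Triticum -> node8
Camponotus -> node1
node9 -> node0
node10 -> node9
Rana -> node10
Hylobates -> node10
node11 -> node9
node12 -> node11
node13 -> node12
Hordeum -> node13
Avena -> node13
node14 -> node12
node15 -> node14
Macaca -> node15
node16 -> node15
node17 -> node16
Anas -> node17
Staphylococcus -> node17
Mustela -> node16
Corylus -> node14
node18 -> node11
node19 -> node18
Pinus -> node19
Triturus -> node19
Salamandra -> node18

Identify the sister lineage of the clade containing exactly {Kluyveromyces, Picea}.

Shigella

The clade containing exactly {Kluyveromyces, Picea} attaches to the tree at the node subtending (Shigella,(Picea,Kluyveromyces)).
The other lineage descending from that same node — the sister group — is the single tip Shigella.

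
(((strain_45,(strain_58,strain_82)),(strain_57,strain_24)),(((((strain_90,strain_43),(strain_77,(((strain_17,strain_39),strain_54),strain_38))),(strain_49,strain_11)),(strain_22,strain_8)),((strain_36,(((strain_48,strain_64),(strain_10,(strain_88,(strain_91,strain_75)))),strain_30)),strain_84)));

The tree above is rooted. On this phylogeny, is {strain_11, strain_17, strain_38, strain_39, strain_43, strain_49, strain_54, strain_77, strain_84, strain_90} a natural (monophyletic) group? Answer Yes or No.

No

The MRCA of the listed taxa subtends (((((strain_90,strain_43),(strain_77,(((strain_17,strain_39),strain_54),strain_38))),(strain_49,strain_11)),(strain_22,strain_8)),((strain_36,(((strain_48,strain_64),(strain_10,(strain_88,(strain_91,strain_75)))),strain_30)),strain_84)).
That clade also contains strain_10, strain_22, strain_30, strain_36, strain_48, strain_64, strain_75, strain_8, strain_88, strain_91, which are not in the proposed group, so the group is not monophyletic.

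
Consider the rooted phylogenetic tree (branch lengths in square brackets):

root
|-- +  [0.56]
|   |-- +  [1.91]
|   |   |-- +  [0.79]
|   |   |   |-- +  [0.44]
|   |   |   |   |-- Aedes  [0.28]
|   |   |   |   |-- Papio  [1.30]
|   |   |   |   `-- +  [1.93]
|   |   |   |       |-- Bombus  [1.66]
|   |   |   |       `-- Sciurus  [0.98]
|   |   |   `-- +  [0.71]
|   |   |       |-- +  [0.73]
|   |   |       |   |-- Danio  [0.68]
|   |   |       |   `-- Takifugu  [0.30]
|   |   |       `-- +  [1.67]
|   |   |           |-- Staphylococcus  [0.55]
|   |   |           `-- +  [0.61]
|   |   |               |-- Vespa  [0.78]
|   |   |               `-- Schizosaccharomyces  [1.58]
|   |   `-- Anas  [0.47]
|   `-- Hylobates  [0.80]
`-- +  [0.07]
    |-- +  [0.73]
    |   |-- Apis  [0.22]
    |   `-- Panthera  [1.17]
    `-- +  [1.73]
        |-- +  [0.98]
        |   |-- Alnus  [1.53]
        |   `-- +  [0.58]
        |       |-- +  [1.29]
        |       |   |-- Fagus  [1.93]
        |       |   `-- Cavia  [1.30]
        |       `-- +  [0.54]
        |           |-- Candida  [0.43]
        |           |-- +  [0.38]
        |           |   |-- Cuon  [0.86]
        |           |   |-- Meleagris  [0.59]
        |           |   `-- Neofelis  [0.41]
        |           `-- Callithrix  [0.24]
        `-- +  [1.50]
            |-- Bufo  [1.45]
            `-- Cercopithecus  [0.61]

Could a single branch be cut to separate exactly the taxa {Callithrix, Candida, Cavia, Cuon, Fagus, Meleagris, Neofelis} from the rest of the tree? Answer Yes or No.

The most recent common ancestor of these taxa subtends ((Fagus,Cavia),(Candida,(Cuon,Meleagris,Neofelis),Callithrix)).
That clade has exactly 7 tips — every listed taxon and nothing else — so the group is monophyletic.

Yes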